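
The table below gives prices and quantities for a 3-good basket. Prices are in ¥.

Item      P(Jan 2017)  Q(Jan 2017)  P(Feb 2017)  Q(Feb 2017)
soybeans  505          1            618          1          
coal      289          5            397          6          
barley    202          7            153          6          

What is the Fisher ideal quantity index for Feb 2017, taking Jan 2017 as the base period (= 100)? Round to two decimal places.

Laspeyres component (base-period weights):
ΣP(Jan 2017)Q(Feb 2017) = 505×1 + 289×6 + 202×6 = 505 + 1734 + 1212 = 3451
ΣP(Jan 2017)Q(Jan 2017) = 505×1 + 289×5 + 202×7 = 505 + 1445 + 1414 = 3364
L = 3451 / 3364 × 100 = 102.5862
Paasche component (current-period weights):
ΣP(Feb 2017)Q(Feb 2017) = 618×1 + 397×6 + 153×6 = 618 + 2382 + 918 = 3918
ΣP(Feb 2017)Q(Jan 2017) = 618×1 + 397×5 + 153×7 = 618 + 1985 + 1071 = 3674
P = 3918 / 3674 × 100 = 106.6413
Fisher = √(L × P) = √(102.5862 × 106.6413) = 104.5941

104.59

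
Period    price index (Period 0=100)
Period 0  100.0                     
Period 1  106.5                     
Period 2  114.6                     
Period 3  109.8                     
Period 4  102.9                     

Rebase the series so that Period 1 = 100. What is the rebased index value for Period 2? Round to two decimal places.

Rebased(Period 2) = 114.6 / 106.5 × 100 = 107.6056

107.61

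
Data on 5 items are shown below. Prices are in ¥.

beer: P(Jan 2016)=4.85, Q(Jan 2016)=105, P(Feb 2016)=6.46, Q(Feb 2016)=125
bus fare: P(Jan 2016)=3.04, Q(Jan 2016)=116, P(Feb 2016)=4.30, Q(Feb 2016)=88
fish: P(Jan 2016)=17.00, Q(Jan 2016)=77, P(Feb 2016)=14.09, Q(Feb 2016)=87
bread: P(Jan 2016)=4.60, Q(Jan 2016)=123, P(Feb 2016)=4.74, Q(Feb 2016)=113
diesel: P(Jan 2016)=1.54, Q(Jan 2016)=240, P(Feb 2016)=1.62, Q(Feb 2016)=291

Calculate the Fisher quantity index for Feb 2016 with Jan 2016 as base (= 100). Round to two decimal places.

106.31

Laspeyres component (base-period weights):
ΣP(Jan 2016)Q(Feb 2016) = 4.85×125 + 3.04×88 + 17.00×87 + 4.60×113 + 1.54×291 = 606.25 + 267.52 + 1479 + 519.8 + 448.14 = 3320.71
ΣP(Jan 2016)Q(Jan 2016) = 4.85×105 + 3.04×116 + 17.00×77 + 4.60×123 + 1.54×240 = 509.25 + 352.64 + 1309 + 565.8 + 369.6 = 3106.29
L = 3320.71 / 3106.29 × 100 = 106.9028
Paasche component (current-period weights):
ΣP(Feb 2016)Q(Feb 2016) = 6.46×125 + 4.30×88 + 14.09×87 + 4.74×113 + 1.62×291 = 807.5 + 378.4 + 1225.83 + 535.62 + 471.42 = 3418.77
ΣP(Feb 2016)Q(Jan 2016) = 6.46×105 + 4.30×116 + 14.09×77 + 4.74×123 + 1.62×240 = 678.3 + 498.8 + 1084.93 + 583.02 + 388.8 = 3233.85
P = 3418.77 / 3233.85 × 100 = 105.7183
Fisher = √(L × P) = √(106.9028 × 105.7183) = 106.3089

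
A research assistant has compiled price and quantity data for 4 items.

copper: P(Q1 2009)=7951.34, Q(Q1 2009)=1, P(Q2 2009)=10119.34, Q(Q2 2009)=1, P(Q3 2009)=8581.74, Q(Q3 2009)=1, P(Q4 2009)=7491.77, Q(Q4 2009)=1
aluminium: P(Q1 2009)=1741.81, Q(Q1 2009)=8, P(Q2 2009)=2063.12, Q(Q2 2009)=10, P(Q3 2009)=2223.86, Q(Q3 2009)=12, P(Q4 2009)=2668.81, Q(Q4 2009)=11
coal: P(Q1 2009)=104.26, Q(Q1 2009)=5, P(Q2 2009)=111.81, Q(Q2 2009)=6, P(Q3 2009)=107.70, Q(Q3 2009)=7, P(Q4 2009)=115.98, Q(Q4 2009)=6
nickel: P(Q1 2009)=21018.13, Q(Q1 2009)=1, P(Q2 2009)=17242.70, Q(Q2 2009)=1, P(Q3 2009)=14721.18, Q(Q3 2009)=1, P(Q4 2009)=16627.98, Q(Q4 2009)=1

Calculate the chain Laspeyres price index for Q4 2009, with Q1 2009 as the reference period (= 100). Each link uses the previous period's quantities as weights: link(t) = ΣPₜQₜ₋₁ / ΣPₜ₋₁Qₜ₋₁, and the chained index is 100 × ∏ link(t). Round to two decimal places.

Link Q1 2009→Q2 2009:
ΣP(Q2 2009)Q(Q1 2009) = 10119.34×1 + 2063.12×8 + 111.81×5 + 17242.70×1 = 10119.34 + 16504.96 + 559.05 + 17242.7 = 44426.05
ΣP(Q1 2009)Q(Q1 2009) = 7951.34×1 + 1741.81×8 + 104.26×5 + 21018.13×1 = 7951.34 + 13934.48 + 521.3 + 21018.13 = 43425.25
link = 44426.05/43425.25 = 1.023046
Link Q2 2009→Q3 2009:
ΣP(Q3 2009)Q(Q2 2009) = 8581.74×1 + 2223.86×10 + 107.70×6 + 14721.18×1 = 8581.74 + 22238.6 + 646.2 + 14721.18 = 46187.72
ΣP(Q2 2009)Q(Q2 2009) = 10119.34×1 + 2063.12×10 + 111.81×6 + 17242.70×1 = 10119.34 + 20631.2 + 670.86 + 17242.7 = 48664.1
link = 46187.72/48664.1 = 0.949113
Link Q3 2009→Q4 2009:
ΣP(Q4 2009)Q(Q3 2009) = 7491.77×1 + 2668.81×12 + 115.98×7 + 16627.98×1 = 7491.77 + 32025.72 + 811.86 + 16627.98 = 56957.33
ΣP(Q3 2009)Q(Q3 2009) = 8581.74×1 + 2223.86×12 + 107.70×7 + 14721.18×1 = 8581.74 + 26686.32 + 753.9 + 14721.18 = 50743.14
link = 56957.33/50743.14 = 1.122464
Chained index = 100 × 1.023046 × 0.949113 × 1.122464 = 108.9897

108.99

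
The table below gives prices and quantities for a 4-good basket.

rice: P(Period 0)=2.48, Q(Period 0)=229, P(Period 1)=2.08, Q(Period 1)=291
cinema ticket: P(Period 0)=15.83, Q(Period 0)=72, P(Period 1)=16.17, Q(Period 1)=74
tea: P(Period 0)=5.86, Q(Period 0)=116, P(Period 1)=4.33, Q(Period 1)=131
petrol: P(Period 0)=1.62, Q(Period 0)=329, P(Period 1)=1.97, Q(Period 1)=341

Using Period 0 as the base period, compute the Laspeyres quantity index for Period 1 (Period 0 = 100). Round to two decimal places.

110.02

Laspeyres quantity index uses base-period prices as weights.
ΣP(Period 0)·Q(Period 1) = 2.48×291 + 15.83×74 + 5.86×131 + 1.62×341 = 721.68 + 1171.42 + 767.66 + 552.42 = 3213.18
ΣP(Period 0)·Q(Period 0) = 2.48×229 + 15.83×72 + 5.86×116 + 1.62×329 = 567.92 + 1139.76 + 679.76 + 532.98 = 2920.42
Index = 3213.18 / 2920.42 × 100 = 110.0246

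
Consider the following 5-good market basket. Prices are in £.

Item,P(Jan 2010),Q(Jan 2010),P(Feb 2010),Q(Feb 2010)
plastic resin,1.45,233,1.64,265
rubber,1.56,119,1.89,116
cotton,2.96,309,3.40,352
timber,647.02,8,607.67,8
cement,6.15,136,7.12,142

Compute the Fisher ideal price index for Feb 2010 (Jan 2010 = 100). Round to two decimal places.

100.68

Laspeyres component (base-period weights):
ΣP(Feb 2010)Q(Jan 2010) = 1.64×233 + 1.89×119 + 3.40×309 + 607.67×8 + 7.12×136 = 382.12 + 224.91 + 1050.6 + 4861.36 + 968.32 = 7487.31
ΣP(Jan 2010)Q(Jan 2010) = 1.45×233 + 1.56×119 + 2.96×309 + 647.02×8 + 6.15×136 = 337.85 + 185.64 + 914.64 + 5176.16 + 836.4 = 7450.69
L = 7487.31 / 7450.69 × 100 = 100.4915
Paasche component (current-period weights):
ΣP(Feb 2010)Q(Feb 2010) = 1.64×265 + 1.89×116 + 3.40×352 + 607.67×8 + 7.12×142 = 434.6 + 219.24 + 1196.8 + 4861.36 + 1011.04 = 7723.04
ΣP(Jan 2010)Q(Feb 2010) = 1.45×265 + 1.56×116 + 2.96×352 + 647.02×8 + 6.15×142 = 384.25 + 180.96 + 1041.92 + 5176.16 + 873.3 = 7656.59
P = 7723.04 / 7656.59 × 100 = 100.8679
Fisher = √(L × P) = √(100.4915 × 100.8679) = 100.6795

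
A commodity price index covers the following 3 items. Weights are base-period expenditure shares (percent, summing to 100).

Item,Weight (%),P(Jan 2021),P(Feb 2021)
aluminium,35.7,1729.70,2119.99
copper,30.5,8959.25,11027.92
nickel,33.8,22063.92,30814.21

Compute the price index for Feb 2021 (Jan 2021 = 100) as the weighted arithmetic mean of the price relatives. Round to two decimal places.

128.50

aluminium: 35.7 × (2119.99/1729.70) = 35.7 × 1.225640 = 43.7554
copper: 30.5 × (11027.92/8959.25) = 30.5 × 1.230898 = 37.5424
nickel: 33.8 × (30814.21/22063.92) = 33.8 × 1.396588 = 47.2047
Index = Σ wᵢ·(p₁ᵢ/p₀ᵢ) = 43.7554 + 37.5424 + 47.2047 = 128.5024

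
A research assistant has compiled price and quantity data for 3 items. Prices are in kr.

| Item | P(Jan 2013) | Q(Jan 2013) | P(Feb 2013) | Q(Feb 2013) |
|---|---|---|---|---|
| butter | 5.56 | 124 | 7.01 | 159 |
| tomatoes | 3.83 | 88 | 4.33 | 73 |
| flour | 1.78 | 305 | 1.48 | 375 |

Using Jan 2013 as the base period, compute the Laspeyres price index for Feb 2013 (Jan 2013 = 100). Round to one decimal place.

108.4

Laspeyres price index uses base-period quantities as weights.
ΣP(Feb 2013)·Q(Jan 2013) = 7.01×124 + 4.33×88 + 1.48×305 = 869.24 + 381.04 + 451.4 = 1701.68
ΣP(Jan 2013)·Q(Jan 2013) = 5.56×124 + 3.83×88 + 1.78×305 = 689.44 + 337.04 + 542.9 = 1569.38
Index = 1701.68 / 1569.38 × 100 = 108.4301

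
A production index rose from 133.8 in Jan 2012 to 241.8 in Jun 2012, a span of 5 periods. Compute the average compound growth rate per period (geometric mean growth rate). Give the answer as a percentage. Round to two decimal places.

12.56%

Growth factor = (241.8/133.8)^(1/5) = (1.807175)^(1/5) = 1.125641
Growth rate = 1.125641 − 1 = 0.125641 = 12.5641%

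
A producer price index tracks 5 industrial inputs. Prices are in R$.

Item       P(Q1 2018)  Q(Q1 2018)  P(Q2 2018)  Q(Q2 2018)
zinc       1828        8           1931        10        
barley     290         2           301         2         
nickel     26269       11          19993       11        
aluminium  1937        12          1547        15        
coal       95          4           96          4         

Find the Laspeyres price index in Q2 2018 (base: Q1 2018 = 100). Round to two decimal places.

Laspeyres price index uses base-period quantities as weights.
ΣP(Q2 2018)·Q(Q1 2018) = 1931×8 + 301×2 + 19993×11 + 1547×12 + 96×4 = 15448 + 602 + 219923 + 18564 + 384 = 254921
ΣP(Q1 2018)·Q(Q1 2018) = 1828×8 + 290×2 + 26269×11 + 1937×12 + 95×4 = 14624 + 580 + 288959 + 23244 + 380 = 327787
Index = 254921 / 327787 × 100 = 77.7703

77.77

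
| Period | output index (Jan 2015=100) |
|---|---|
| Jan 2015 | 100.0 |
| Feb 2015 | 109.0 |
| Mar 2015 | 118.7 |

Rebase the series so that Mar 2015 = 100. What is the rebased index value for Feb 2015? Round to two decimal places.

91.83

Rebased(Feb 2015) = 109.0 / 118.7 × 100 = 91.8281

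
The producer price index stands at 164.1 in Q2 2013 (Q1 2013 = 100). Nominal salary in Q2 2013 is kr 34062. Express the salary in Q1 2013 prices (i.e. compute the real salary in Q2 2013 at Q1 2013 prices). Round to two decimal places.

Real = Nominal ÷ (Index/100) = 34062 ÷ (164.1/100)
     = 34062 ÷ 1.641 = 20756.8556

20756.86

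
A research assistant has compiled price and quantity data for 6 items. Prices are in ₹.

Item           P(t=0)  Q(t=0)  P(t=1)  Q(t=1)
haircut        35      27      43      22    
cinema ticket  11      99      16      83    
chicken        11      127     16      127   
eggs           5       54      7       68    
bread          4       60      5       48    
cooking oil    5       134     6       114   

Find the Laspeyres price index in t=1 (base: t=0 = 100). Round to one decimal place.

135.7

Laspeyres price index uses base-period quantities as weights.
ΣP(t=1)·Q(t=0) = 43×27 + 16×99 + 16×127 + 7×54 + 5×60 + 6×134 = 1161 + 1584 + 2032 + 378 + 300 + 804 = 6259
ΣP(t=0)·Q(t=0) = 35×27 + 11×99 + 11×127 + 5×54 + 4×60 + 5×134 = 945 + 1089 + 1397 + 270 + 240 + 670 = 4611
Index = 6259 / 4611 × 100 = 135.7406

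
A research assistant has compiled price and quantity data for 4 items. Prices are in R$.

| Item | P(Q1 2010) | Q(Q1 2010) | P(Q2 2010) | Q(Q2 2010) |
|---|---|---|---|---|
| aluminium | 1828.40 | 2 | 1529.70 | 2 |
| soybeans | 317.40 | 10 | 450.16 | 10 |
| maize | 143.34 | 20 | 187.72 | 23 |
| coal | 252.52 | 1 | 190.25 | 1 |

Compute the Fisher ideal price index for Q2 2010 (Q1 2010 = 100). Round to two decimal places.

Laspeyres component (base-period weights):
ΣP(Q2 2010)Q(Q1 2010) = 1529.70×2 + 450.16×10 + 187.72×20 + 190.25×1 = 3059.4 + 4501.6 + 3754.4 + 190.25 = 11505.65
ΣP(Q1 2010)Q(Q1 2010) = 1828.40×2 + 317.40×10 + 143.34×20 + 252.52×1 = 3656.8 + 3174 + 2866.8 + 252.52 = 9950.12
L = 11505.65 / 9950.12 × 100 = 115.6333
Paasche component (current-period weights):
ΣP(Q2 2010)Q(Q2 2010) = 1529.70×2 + 450.16×10 + 187.72×23 + 190.25×1 = 3059.4 + 4501.6 + 4317.56 + 190.25 = 12068.81
ΣP(Q1 2010)Q(Q2 2010) = 1828.40×2 + 317.40×10 + 143.34×23 + 252.52×1 = 3656.8 + 3174 + 3296.82 + 252.52 = 10380.14
P = 12068.81 / 10380.14 × 100 = 116.2683
Fisher = √(L × P) = √(115.6333 × 116.2683) = 115.9503

115.95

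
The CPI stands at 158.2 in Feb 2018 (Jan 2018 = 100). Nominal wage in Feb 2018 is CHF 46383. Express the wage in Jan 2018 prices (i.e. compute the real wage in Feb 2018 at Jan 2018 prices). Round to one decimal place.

Real = Nominal ÷ (Index/100) = 46383 ÷ (158.2/100)
     = 46383 ÷ 1.582 = 29319.2162

29319.2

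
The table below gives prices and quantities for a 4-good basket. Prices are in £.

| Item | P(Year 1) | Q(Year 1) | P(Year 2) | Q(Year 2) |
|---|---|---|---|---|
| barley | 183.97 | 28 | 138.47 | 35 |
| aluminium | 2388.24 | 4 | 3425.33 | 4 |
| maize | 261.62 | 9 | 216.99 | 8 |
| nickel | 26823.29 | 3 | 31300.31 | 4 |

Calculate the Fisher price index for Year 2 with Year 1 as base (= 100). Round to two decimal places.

Laspeyres component (base-period weights):
ΣP(Year 2)Q(Year 1) = 138.47×28 + 3425.33×4 + 216.99×9 + 31300.31×3 = 3877.16 + 13701.32 + 1952.91 + 93900.93 = 113432.32
ΣP(Year 1)Q(Year 1) = 183.97×28 + 2388.24×4 + 261.62×9 + 26823.29×3 = 5151.16 + 9552.96 + 2354.58 + 80469.87 = 97528.57
L = 113432.32 / 97528.57 × 100 = 116.3068
Paasche component (current-period weights):
ΣP(Year 2)Q(Year 2) = 138.47×35 + 3425.33×4 + 216.99×8 + 31300.31×4 = 4846.45 + 13701.32 + 1735.92 + 125201.24 = 145484.93
ΣP(Year 1)Q(Year 2) = 183.97×35 + 2388.24×4 + 261.62×8 + 26823.29×4 = 6438.95 + 9552.96 + 2092.96 + 107293.16 = 125378.03
P = 145484.93 / 125378.03 × 100 = 116.0370
Fisher = √(L × P) = √(116.3068 × 116.0370) = 116.1718

116.17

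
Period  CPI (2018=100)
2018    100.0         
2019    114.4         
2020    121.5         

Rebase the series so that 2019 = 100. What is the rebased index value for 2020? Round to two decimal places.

Rebased(2020) = 121.5 / 114.4 × 100 = 106.2063

106.21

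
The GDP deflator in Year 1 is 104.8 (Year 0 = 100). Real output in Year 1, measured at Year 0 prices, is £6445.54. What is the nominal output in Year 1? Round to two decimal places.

Nominal = Real × (Index/100) = 6445.54 × (104.8/100)
        = 6445.54 × 1.048 = 6754.9259

6754.93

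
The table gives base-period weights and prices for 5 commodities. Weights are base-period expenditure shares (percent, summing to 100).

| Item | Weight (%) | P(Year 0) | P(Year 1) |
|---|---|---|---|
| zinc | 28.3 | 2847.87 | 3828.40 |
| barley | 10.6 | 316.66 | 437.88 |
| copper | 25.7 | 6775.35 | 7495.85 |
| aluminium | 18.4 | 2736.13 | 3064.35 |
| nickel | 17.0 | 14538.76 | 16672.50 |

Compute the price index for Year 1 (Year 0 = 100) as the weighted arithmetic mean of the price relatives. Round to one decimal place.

121.2

zinc: 28.3 × (3828.40/2847.87) = 28.3 × 1.344303 = 38.0438
barley: 10.6 × (437.88/316.66) = 10.6 × 1.382808 = 14.6578
copper: 25.7 × (7495.85/6775.35) = 25.7 × 1.106341 = 28.4330
aluminium: 18.4 × (3064.35/2736.13) = 18.4 × 1.119958 = 20.6072
nickel: 17.0 × (16672.50/14538.76) = 17.0 × 1.146762 = 19.4950
Index = Σ wᵢ·(p₁ᵢ/p₀ᵢ) = 38.0438 + 14.6578 + 28.4330 + 20.6072 + 19.4950 = 121.2367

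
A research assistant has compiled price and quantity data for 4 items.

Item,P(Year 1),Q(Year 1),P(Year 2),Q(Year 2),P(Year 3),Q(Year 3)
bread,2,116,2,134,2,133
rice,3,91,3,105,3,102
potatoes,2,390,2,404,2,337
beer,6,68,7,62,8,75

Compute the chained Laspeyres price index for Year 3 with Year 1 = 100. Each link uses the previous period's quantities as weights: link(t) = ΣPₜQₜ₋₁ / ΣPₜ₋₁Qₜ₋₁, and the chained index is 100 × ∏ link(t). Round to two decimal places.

107.55

Link Year 1→Year 2:
ΣP(Year 2)Q(Year 1) = 2×116 + 3×91 + 2×390 + 7×68 = 232 + 273 + 780 + 476 = 1761
ΣP(Year 1)Q(Year 1) = 2×116 + 3×91 + 2×390 + 6×68 = 232 + 273 + 780 + 408 = 1693
link = 1761/1693 = 1.040165
Link Year 2→Year 3:
ΣP(Year 3)Q(Year 2) = 2×134 + 3×105 + 2×404 + 8×62 = 268 + 315 + 808 + 496 = 1887
ΣP(Year 2)Q(Year 2) = 2×134 + 3×105 + 2×404 + 7×62 = 268 + 315 + 808 + 434 = 1825
link = 1887/1825 = 1.033973
Chained index = 100 × 1.040165 × 1.033973 = 107.5503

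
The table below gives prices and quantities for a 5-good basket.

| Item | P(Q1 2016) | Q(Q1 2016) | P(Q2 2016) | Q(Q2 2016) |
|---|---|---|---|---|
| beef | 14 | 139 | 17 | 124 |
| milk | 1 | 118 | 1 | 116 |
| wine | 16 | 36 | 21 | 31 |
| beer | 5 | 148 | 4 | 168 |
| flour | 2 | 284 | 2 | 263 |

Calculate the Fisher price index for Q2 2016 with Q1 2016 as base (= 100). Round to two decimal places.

110.52

Laspeyres component (base-period weights):
ΣP(Q2 2016)Q(Q1 2016) = 17×139 + 1×118 + 21×36 + 4×148 + 2×284 = 2363 + 118 + 756 + 592 + 568 = 4397
ΣP(Q1 2016)Q(Q1 2016) = 14×139 + 1×118 + 16×36 + 5×148 + 2×284 = 1946 + 118 + 576 + 740 + 568 = 3948
L = 4397 / 3948 × 100 = 111.3728
Paasche component (current-period weights):
ΣP(Q2 2016)Q(Q2 2016) = 17×124 + 1×116 + 21×31 + 4×168 + 2×263 = 2108 + 116 + 651 + 672 + 526 = 4073
ΣP(Q1 2016)Q(Q2 2016) = 14×124 + 1×116 + 16×31 + 5×168 + 2×263 = 1736 + 116 + 496 + 840 + 526 = 3714
P = 4073 / 3714 × 100 = 109.6661
Fisher = √(L × P) = √(111.3728 × 109.6661) = 110.5162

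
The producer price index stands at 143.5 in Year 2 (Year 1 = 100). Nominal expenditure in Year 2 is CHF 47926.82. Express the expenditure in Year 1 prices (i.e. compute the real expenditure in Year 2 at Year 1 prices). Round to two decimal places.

Real = Nominal ÷ (Index/100) = 47926.82 ÷ (143.5/100)
     = 47926.82 ÷ 1.435 = 33398.4808

33398.48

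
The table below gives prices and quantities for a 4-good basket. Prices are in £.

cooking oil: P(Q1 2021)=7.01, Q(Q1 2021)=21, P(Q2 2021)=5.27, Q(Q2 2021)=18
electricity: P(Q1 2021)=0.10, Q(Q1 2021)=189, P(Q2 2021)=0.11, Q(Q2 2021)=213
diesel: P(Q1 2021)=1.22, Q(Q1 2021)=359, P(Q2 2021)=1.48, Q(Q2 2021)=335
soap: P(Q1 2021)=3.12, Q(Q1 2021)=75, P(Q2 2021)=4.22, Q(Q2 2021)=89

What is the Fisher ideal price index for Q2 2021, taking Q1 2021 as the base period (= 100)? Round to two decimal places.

117.76

Laspeyres component (base-period weights):
ΣP(Q2 2021)Q(Q1 2021) = 5.27×21 + 0.11×189 + 1.48×359 + 4.22×75 = 110.67 + 20.79 + 531.32 + 316.5 = 979.28
ΣP(Q1 2021)Q(Q1 2021) = 7.01×21 + 0.10×189 + 1.22×359 + 3.12×75 = 147.21 + 18.9 + 437.98 + 234 = 838.09
L = 979.28 / 838.09 × 100 = 116.8466
Paasche component (current-period weights):
ΣP(Q2 2021)Q(Q2 2021) = 5.27×18 + 0.11×213 + 1.48×335 + 4.22×89 = 94.86 + 23.43 + 495.8 + 375.58 = 989.67
ΣP(Q1 2021)Q(Q2 2021) = 7.01×18 + 0.10×213 + 1.22×335 + 3.12×89 = 126.18 + 21.3 + 408.7 + 277.68 = 833.86
P = 989.67 / 833.86 × 100 = 118.6854
Fisher = √(L × P) = √(116.8466 × 118.6854) = 117.7624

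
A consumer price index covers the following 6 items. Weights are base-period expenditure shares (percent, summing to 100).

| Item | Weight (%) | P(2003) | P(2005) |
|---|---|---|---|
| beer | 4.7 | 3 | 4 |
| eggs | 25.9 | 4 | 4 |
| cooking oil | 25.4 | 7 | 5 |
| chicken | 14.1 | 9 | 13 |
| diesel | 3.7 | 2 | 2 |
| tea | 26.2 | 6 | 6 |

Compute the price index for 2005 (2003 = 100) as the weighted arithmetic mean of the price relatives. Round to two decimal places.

100.58

beer: 4.7 × (4/3) = 4.7 × 1.333333 = 6.2667
eggs: 25.9 × (4/4) = 25.9 × 1.000000 = 25.9000
cooking oil: 25.4 × (5/7) = 25.4 × 0.714286 = 18.1429
chicken: 14.1 × (13/9) = 14.1 × 1.444444 = 20.3667
diesel: 3.7 × (2/2) = 3.7 × 1.000000 = 3.7000
tea: 26.2 × (6/6) = 26.2 × 1.000000 = 26.2000
Index = Σ wᵢ·(p₁ᵢ/p₀ᵢ) = 6.2667 + 25.9000 + 18.1429 + 20.3667 + 3.7000 + 26.2000 = 100.5762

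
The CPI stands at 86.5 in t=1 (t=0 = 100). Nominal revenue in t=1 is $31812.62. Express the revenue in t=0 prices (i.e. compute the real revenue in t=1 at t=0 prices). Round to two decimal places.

36777.60

Real = Nominal ÷ (Index/100) = 31812.62 ÷ (86.5/100)
     = 31812.62 ÷ 0.865 = 36777.5954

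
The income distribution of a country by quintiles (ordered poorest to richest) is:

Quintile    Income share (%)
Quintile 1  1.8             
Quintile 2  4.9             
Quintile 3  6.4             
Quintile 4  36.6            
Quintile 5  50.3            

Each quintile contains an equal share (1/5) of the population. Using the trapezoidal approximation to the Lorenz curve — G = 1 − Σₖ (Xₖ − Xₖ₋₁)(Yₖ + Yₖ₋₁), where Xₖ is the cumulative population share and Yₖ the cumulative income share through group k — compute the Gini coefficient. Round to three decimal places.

0.515

Cumulative income shares Yₖ: 0.0180, 0.0670, 0.1310, 0.4970, 1.0000
Σ (Xₖ−Xₖ₋₁)(Yₖ+Yₖ₋₁) = (1/5)(0.0180+0.0000) + (1/5)(0.0670+0.0180) + (1/5)(0.1310+0.0670) + (1/5)(0.4970+0.1310) + (1/5)(1.0000+0.4970)
  = 0.0036 + 0.0170 + 0.0396 + 0.1256 + 0.2994 = 0.4852
G = 1 − 0.4852 = 0.5148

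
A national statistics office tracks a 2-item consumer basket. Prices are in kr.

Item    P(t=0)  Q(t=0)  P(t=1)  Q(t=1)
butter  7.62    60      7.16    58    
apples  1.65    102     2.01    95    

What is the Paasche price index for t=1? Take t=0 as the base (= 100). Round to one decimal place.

Paasche price index uses current-period quantities as weights.
ΣP(t=1)·Q(t=1) = 7.16×58 + 2.01×95 = 415.28 + 190.95 = 606.23
ΣP(t=0)·Q(t=1) = 7.62×58 + 1.65×95 = 441.96 + 156.75 = 598.71
Index = 606.23 / 598.71 × 100 = 101.2560

101.3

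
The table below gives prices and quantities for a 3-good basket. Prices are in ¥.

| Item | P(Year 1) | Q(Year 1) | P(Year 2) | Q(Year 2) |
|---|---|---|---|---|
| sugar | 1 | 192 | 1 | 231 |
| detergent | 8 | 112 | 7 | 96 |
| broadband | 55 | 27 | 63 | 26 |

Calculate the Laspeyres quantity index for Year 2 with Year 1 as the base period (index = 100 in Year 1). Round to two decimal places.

94.40

Laspeyres quantity index uses base-period prices as weights.
ΣP(Year 1)·Q(Year 2) = 1×231 + 8×96 + 55×26 = 231 + 768 + 1430 = 2429
ΣP(Year 1)·Q(Year 1) = 1×192 + 8×112 + 55×27 = 192 + 896 + 1485 = 2573
Index = 2429 / 2573 × 100 = 94.4034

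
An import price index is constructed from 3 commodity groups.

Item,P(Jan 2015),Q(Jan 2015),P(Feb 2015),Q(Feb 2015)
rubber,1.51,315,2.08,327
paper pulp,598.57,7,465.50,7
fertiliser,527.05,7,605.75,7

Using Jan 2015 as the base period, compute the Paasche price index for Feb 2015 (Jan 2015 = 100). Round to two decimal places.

Paasche price index uses current-period quantities as weights.
ΣP(Feb 2015)·Q(Feb 2015) = 2.08×327 + 465.50×7 + 605.75×7 = 680.16 + 3258.5 + 4240.25 = 8178.91
ΣP(Jan 2015)·Q(Feb 2015) = 1.51×327 + 598.57×7 + 527.05×7 = 493.77 + 4189.99 + 3689.35 = 8373.11
Index = 8178.91 / 8373.11 × 100 = 97.6807

97.68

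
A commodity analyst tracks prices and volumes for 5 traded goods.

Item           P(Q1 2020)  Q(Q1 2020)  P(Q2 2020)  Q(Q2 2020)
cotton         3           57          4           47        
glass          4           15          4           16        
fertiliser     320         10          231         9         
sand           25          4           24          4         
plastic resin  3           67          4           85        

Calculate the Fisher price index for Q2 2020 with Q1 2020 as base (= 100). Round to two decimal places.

Laspeyres component (base-period weights):
ΣP(Q2 2020)Q(Q1 2020) = 4×57 + 4×15 + 231×10 + 24×4 + 4×67 = 228 + 60 + 2310 + 96 + 268 = 2962
ΣP(Q1 2020)Q(Q1 2020) = 3×57 + 4×15 + 320×10 + 25×4 + 3×67 = 171 + 60 + 3200 + 100 + 201 = 3732
L = 2962 / 3732 × 100 = 79.3676
Paasche component (current-period weights):
ΣP(Q2 2020)Q(Q2 2020) = 4×47 + 4×16 + 231×9 + 24×4 + 4×85 = 188 + 64 + 2079 + 96 + 340 = 2767
ΣP(Q1 2020)Q(Q2 2020) = 3×47 + 4×16 + 320×9 + 25×4 + 3×85 = 141 + 64 + 2880 + 100 + 255 = 3440
P = 2767 / 3440 × 100 = 80.4360
Fisher = √(L × P) = √(79.3676 × 80.4360) = 79.9001

79.90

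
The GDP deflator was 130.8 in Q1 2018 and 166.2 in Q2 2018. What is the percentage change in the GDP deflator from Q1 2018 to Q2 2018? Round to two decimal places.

Change = (166.2 − 130.8) / 130.8 × 100
       = 35.4 / 130.8 × 100 = 27.0642%

27.06%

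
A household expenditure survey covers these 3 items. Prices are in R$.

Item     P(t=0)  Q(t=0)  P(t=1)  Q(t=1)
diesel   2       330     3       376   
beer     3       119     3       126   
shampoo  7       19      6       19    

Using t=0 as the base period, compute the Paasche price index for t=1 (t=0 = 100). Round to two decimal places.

Paasche price index uses current-period quantities as weights.
ΣP(t=1)·Q(t=1) = 3×376 + 3×126 + 6×19 = 1128 + 378 + 114 = 1620
ΣP(t=0)·Q(t=1) = 2×376 + 3×126 + 7×19 = 752 + 378 + 133 = 1263
Index = 1620 / 1263 × 100 = 128.2660

128.27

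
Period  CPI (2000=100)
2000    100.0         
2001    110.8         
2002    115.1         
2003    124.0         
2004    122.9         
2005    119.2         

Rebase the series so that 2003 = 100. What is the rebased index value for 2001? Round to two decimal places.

Rebased(2001) = 110.8 / 124.0 × 100 = 89.3548

89.35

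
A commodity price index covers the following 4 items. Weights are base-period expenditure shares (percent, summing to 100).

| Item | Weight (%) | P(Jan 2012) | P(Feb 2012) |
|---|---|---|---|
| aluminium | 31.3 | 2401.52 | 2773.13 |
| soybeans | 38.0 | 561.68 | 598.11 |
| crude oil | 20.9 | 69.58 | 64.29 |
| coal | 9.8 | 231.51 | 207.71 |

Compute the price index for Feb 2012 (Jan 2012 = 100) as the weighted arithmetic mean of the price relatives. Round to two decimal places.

aluminium: 31.3 × (2773.13/2401.52) = 31.3 × 1.154739 = 36.1433
soybeans: 38.0 × (598.11/561.68) = 38.0 × 1.064859 = 40.4646
crude oil: 20.9 × (64.29/69.58) = 20.9 × 0.923972 = 19.3110
coal: 9.8 × (207.71/231.51) = 9.8 × 0.897197 = 8.7925
Index = Σ wᵢ·(p₁ᵢ/p₀ᵢ) = 36.1433 + 40.4646 + 19.3110 + 8.7925 = 104.7115

104.71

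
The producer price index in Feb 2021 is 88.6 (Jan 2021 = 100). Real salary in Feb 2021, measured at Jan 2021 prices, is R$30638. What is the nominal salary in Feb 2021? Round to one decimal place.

Nominal = Real × (Index/100) = 30638 × (88.6/100)
        = 30638 × 0.886 = 27145.2680

27145.3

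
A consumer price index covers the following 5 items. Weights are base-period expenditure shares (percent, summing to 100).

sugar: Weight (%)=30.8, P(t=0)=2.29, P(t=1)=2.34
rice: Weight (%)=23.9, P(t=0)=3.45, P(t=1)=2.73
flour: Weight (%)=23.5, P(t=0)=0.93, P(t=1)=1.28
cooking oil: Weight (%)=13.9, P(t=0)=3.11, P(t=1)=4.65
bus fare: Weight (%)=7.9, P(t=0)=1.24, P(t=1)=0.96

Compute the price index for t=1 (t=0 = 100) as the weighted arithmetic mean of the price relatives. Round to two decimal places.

sugar: 30.8 × (2.34/2.29) = 30.8 × 1.021834 = 31.4725
rice: 23.9 × (2.73/3.45) = 23.9 × 0.791304 = 18.9122
flour: 23.5 × (1.28/0.93) = 23.5 × 1.376344 = 32.3441
cooking oil: 13.9 × (4.65/3.11) = 13.9 × 1.495177 = 20.7830
bus fare: 7.9 × (0.96/1.24) = 7.9 × 0.774194 = 6.1161
Index = Σ wᵢ·(p₁ᵢ/p₀ᵢ) = 31.4725 + 18.9122 + 32.3441 + 20.7830 + 6.1161 = 109.6278

109.63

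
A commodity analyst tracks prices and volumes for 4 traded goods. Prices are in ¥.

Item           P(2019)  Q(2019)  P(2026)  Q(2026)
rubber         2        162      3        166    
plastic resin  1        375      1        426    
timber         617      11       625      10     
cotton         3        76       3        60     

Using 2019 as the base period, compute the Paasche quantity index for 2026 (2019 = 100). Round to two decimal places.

Paasche quantity index uses current-period prices as weights.
ΣP(2026)·Q(2026) = 3×166 + 1×426 + 625×10 + 3×60 = 498 + 426 + 6250 + 180 = 7354
ΣP(2026)·Q(2019) = 3×162 + 1×375 + 625×11 + 3×76 = 486 + 375 + 6875 + 228 = 7964
Index = 7354 / 7964 × 100 = 92.3405

92.34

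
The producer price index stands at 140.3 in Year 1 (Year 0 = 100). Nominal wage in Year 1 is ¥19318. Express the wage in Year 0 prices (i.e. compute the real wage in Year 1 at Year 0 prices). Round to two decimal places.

13769.07

Real = Nominal ÷ (Index/100) = 19318 ÷ (140.3/100)
     = 19318 ÷ 1.403 = 13769.0663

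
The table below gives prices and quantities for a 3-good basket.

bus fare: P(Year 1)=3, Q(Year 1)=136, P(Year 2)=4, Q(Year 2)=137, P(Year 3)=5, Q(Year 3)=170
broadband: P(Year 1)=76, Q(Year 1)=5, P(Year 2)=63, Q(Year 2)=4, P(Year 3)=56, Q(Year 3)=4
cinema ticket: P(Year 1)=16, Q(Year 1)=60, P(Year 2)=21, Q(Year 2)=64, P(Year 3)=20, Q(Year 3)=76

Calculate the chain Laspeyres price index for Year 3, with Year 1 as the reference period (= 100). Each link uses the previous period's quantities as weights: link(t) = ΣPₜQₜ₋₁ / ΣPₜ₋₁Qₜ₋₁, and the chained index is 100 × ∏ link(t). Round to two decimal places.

123.77

Link Year 1→Year 2:
ΣP(Year 2)Q(Year 1) = 4×136 + 63×5 + 21×60 = 544 + 315 + 1260 = 2119
ΣP(Year 1)Q(Year 1) = 3×136 + 76×5 + 16×60 = 408 + 380 + 960 = 1748
link = 2119/1748 = 1.212243
Link Year 2→Year 3:
ΣP(Year 3)Q(Year 2) = 5×137 + 56×4 + 20×64 = 685 + 224 + 1280 = 2189
ΣP(Year 2)Q(Year 2) = 4×137 + 63×4 + 21×64 = 548 + 252 + 1344 = 2144
link = 2189/2144 = 1.020989
Chained index = 100 × 1.212243 × 1.020989 = 123.7686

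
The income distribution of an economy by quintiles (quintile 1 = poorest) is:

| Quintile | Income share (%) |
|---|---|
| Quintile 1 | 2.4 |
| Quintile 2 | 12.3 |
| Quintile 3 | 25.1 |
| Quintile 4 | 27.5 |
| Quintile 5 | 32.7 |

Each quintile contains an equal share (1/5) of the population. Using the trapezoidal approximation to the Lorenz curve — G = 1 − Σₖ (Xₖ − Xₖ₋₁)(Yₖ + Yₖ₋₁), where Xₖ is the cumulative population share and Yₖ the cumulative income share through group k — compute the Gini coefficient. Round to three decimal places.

Cumulative income shares Yₖ: 0.0240, 0.1470, 0.3980, 0.6730, 1.0000
Σ (Xₖ−Xₖ₋₁)(Yₖ+Yₖ₋₁) = (1/5)(0.0240+0.0000) + (1/5)(0.1470+0.0240) + (1/5)(0.3980+0.1470) + (1/5)(0.6730+0.3980) + (1/5)(1.0000+0.6730)
  = 0.0048 + 0.0342 + 0.1090 + 0.2142 + 0.3346 = 0.6968
G = 1 − 0.6968 = 0.3032

0.303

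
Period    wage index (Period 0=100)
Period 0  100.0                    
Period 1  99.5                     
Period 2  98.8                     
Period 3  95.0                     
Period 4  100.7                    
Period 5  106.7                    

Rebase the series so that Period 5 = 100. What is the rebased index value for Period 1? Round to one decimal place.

93.3

Rebased(Period 1) = 99.5 / 106.7 × 100 = 93.2521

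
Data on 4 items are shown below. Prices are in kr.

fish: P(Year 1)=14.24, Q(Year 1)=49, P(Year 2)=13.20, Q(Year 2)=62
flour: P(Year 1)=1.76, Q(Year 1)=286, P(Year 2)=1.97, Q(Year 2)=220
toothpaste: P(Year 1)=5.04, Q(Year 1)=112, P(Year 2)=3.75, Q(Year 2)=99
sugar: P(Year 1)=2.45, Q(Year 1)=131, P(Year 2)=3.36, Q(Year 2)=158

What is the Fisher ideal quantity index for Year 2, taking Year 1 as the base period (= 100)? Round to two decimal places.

Laspeyres component (base-period weights):
ΣP(Year 1)Q(Year 2) = 14.24×62 + 1.76×220 + 5.04×99 + 2.45×158 = 882.88 + 387.2 + 498.96 + 387.1 = 2156.14
ΣP(Year 1)Q(Year 1) = 14.24×49 + 1.76×286 + 5.04×112 + 2.45×131 = 697.76 + 503.36 + 564.48 + 320.95 = 2086.55
L = 2156.14 / 2086.55 × 100 = 103.3352
Paasche component (current-period weights):
ΣP(Year 2)Q(Year 2) = 13.20×62 + 1.97×220 + 3.75×99 + 3.36×158 = 818.4 + 433.4 + 371.25 + 530.88 = 2153.93
ΣP(Year 2)Q(Year 1) = 13.20×49 + 1.97×286 + 3.75×112 + 3.36×131 = 646.8 + 563.42 + 420 + 440.16 = 2070.38
P = 2153.93 / 2070.38 × 100 = 104.0355
Fisher = √(L × P) = √(103.3352 × 104.0355) = 103.6847

103.68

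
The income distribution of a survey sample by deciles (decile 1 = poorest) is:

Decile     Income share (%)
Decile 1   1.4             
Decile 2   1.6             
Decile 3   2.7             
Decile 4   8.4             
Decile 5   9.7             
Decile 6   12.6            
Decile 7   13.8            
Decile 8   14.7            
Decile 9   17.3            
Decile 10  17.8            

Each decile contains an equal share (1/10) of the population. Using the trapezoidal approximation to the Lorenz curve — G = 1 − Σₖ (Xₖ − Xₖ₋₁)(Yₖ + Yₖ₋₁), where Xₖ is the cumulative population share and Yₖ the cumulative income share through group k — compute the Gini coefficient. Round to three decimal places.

0.337

Cumulative income shares Yₖ: 0.0140, 0.0300, 0.0570, 0.1410, 0.2380, 0.3640, 0.5020, 0.6490, 0.8220, 1.0000
Σ (Xₖ−Xₖ₋₁)(Yₖ+Yₖ₋₁) = (1/10)(0.0140+0.0000) + (1/10)(0.0300+0.0140) + (1/10)(0.0570+0.0300) + (1/10)(0.1410+0.0570) + (1/10)(0.2380+0.1410) + (1/10)(0.3640+0.2380) + (1/10)(0.5020+0.3640) + (1/10)(0.6490+0.5020) + (1/10)(0.8220+0.6490) + (1/10)(1.0000+0.8220)
  = 0.0014 + 0.0044 + 0.0087 + 0.0198 + 0.0379 + 0.0602 + 0.0866 + 0.1151 + 0.1471 + 0.1822 = 0.6634
G = 1 − 0.6634 = 0.3366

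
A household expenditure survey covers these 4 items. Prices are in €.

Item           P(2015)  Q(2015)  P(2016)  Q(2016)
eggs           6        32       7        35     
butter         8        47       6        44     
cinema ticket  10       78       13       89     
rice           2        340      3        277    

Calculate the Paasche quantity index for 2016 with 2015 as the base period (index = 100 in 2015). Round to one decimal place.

98.3

Paasche quantity index uses current-period prices as weights.
ΣP(2016)·Q(2016) = 7×35 + 6×44 + 13×89 + 3×277 = 245 + 264 + 1157 + 831 = 2497
ΣP(2016)·Q(2015) = 7×32 + 6×47 + 13×78 + 3×340 = 224 + 282 + 1014 + 1020 = 2540
Index = 2497 / 2540 × 100 = 98.3071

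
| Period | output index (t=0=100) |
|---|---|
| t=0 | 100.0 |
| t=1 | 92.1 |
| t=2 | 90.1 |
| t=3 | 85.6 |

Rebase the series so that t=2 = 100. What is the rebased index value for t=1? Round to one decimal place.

102.2

Rebased(t=1) = 92.1 / 90.1 × 100 = 102.2198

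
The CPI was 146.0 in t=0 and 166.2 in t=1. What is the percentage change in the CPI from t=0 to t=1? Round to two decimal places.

13.84%

Change = (166.2 − 146.0) / 146.0 × 100
       = 20.2 / 146.0 × 100 = 13.8356%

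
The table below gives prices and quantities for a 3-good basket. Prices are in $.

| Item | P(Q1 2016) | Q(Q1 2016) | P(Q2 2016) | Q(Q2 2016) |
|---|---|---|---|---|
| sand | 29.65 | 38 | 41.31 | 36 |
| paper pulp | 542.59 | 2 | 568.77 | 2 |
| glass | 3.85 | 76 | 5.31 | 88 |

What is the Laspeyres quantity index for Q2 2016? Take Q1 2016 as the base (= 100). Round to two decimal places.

99.48

Laspeyres quantity index uses base-period prices as weights.
ΣP(Q1 2016)·Q(Q2 2016) = 29.65×36 + 542.59×2 + 3.85×88 = 1067.4 + 1085.18 + 338.8 = 2491.38
ΣP(Q1 2016)·Q(Q1 2016) = 29.65×38 + 542.59×2 + 3.85×76 = 1126.7 + 1085.18 + 292.6 = 2504.48
Index = 2491.38 / 2504.48 × 100 = 99.4769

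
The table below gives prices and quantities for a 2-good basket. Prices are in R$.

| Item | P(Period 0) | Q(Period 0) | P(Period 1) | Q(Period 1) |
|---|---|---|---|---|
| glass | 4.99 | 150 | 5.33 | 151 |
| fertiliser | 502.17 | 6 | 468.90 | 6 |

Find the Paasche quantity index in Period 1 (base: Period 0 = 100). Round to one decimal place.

100.1

Paasche quantity index uses current-period prices as weights.
ΣP(Period 1)·Q(Period 1) = 5.33×151 + 468.90×6 = 804.83 + 2813.4 = 3618.23
ΣP(Period 1)·Q(Period 0) = 5.33×150 + 468.90×6 = 799.5 + 2813.4 = 3612.9
Index = 3618.23 / 3612.9 × 100 = 100.1475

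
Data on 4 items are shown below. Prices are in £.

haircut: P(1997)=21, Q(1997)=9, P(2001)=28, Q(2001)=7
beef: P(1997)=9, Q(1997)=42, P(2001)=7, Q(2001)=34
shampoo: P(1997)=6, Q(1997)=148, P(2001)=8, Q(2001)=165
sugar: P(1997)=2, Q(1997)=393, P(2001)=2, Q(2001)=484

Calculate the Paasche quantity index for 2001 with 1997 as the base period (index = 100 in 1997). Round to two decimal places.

108.19

Paasche quantity index uses current-period prices as weights.
ΣP(2001)·Q(2001) = 28×7 + 7×34 + 8×165 + 2×484 = 196 + 238 + 1320 + 968 = 2722
ΣP(2001)·Q(1997) = 28×9 + 7×42 + 8×148 + 2×393 = 252 + 294 + 1184 + 786 = 2516
Index = 2722 / 2516 × 100 = 108.1876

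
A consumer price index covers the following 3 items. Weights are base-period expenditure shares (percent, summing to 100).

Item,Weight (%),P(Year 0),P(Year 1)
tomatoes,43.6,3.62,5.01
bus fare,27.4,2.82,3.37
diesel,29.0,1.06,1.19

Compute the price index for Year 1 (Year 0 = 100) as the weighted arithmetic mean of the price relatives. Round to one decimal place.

125.6

tomatoes: 43.6 × (5.01/3.62) = 43.6 × 1.383978 = 60.3414
bus fare: 27.4 × (3.37/2.82) = 27.4 × 1.195035 = 32.7440
diesel: 29.0 × (1.19/1.06) = 29.0 × 1.122642 = 32.5566
Index = Σ wᵢ·(p₁ᵢ/p₀ᵢ) = 60.3414 + 32.7440 + 32.5566 = 125.6420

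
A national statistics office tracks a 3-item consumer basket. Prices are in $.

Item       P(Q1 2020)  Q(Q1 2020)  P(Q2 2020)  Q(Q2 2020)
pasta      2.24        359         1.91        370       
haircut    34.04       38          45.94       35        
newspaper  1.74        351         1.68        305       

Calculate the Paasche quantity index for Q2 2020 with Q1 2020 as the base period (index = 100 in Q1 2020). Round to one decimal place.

Paasche quantity index uses current-period prices as weights.
ΣP(Q2 2020)·Q(Q2 2020) = 1.91×370 + 45.94×35 + 1.68×305 = 706.7 + 1607.9 + 512.4 = 2827
ΣP(Q2 2020)·Q(Q1 2020) = 1.91×359 + 45.94×38 + 1.68×351 = 685.69 + 1745.72 + 589.68 = 3021.09
Index = 2827 / 3021.09 × 100 = 93.5755

93.6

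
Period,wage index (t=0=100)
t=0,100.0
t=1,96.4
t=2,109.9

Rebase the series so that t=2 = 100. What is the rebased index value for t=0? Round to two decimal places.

Rebased(t=0) = 100.0 / 109.9 × 100 = 90.9918

90.99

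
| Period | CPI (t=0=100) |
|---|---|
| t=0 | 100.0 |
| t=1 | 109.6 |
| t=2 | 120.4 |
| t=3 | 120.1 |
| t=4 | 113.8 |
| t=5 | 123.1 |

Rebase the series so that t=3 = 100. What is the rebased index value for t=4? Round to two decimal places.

94.75

Rebased(t=4) = 113.8 / 120.1 × 100 = 94.7544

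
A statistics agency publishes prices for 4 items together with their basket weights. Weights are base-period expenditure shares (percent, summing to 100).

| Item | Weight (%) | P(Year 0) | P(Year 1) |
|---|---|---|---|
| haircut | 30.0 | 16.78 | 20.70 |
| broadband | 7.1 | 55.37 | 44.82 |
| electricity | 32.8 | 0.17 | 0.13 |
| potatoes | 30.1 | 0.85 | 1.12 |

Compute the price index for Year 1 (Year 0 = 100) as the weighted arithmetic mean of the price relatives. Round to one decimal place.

107.5

haircut: 30.0 × (20.70/16.78) = 30.0 × 1.233611 = 37.0083
broadband: 7.1 × (44.82/55.37) = 7.1 × 0.809464 = 5.7472
electricity: 32.8 × (0.13/0.17) = 32.8 × 0.764706 = 25.0824
potatoes: 30.1 × (1.12/0.85) = 30.1 × 1.317647 = 39.6612
Index = Σ wᵢ·(p₁ᵢ/p₀ᵢ) = 37.0083 + 5.7472 + 25.0824 + 39.6612 = 107.4991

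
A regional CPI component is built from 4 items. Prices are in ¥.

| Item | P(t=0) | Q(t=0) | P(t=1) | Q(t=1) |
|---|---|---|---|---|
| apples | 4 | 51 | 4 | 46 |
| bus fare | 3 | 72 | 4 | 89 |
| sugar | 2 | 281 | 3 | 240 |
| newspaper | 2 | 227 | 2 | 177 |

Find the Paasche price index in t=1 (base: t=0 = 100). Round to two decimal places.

Paasche price index uses current-period quantities as weights.
ΣP(t=1)·Q(t=1) = 4×46 + 4×89 + 3×240 + 2×177 = 184 + 356 + 720 + 354 = 1614
ΣP(t=0)·Q(t=1) = 4×46 + 3×89 + 2×240 + 2×177 = 184 + 267 + 480 + 354 = 1285
Index = 1614 / 1285 × 100 = 125.6031

125.60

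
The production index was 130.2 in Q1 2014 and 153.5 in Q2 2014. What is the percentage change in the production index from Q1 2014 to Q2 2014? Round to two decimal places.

17.90%

Change = (153.5 − 130.2) / 130.2 × 100
       = 23.3 / 130.2 × 100 = 17.8955%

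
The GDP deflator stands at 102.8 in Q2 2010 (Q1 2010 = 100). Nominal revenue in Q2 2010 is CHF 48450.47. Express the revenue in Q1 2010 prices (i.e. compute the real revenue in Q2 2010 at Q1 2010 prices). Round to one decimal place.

Real = Nominal ÷ (Index/100) = 48450.47 ÷ (102.8/100)
     = 48450.47 ÷ 1.028 = 47130.8074

47130.8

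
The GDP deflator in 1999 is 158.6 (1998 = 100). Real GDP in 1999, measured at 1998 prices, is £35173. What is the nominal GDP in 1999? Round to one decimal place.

55784.4

Nominal = Real × (Index/100) = 35173 × (158.6/100)
        = 35173 × 1.586 = 55784.3780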